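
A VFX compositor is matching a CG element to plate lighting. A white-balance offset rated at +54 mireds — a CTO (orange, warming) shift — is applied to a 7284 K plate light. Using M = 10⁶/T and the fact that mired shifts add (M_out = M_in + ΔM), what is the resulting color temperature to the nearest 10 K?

M_in = 10⁶/7284 = 137.29 mireds.
M_out = 137.29 + (+54) = 191.29 mireds.
T_out = 10⁶/191.29 = 5227.7 K → 5230 K.

5230 K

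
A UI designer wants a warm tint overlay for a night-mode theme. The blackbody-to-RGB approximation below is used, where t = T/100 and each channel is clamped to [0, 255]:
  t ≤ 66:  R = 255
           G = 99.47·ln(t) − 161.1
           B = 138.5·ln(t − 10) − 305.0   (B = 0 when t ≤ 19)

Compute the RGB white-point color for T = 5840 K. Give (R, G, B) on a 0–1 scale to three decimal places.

(1.000, 0.955, 0.911)

t = 5840/100 = 58.4; the t ≤ 66 branch applies.
R = 255 by definition for t ≤ 66.
G = 99.47·ln 58.4 − 161.1 = 99.47·4.0673 − 161.1 = 243.476.
B = 138.5·ln(58.4 − 10) − 305.0 = 138.5·ln 48.4 − 305.0 = 138.5·3.8795 − 305.0 = 232.311.
Dividing each by 255: (1.0000, 0.9548, 0.9110) → (1.000, 0.955, 0.911).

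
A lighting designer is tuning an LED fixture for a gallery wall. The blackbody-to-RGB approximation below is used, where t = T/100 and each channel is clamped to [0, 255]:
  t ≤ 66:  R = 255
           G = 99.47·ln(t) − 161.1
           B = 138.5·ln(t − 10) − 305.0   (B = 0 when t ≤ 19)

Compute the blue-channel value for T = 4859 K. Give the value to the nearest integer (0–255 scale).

201

t = 4859/100 = 48.59; the t ≤ 66 branch applies.
B = 138.5·ln(48.59 − 10) − 305.0 = 138.5·ln 38.59 − 305.0 = 138.5·3.6530 − 305.0 = 200.940.
Rounded: 201.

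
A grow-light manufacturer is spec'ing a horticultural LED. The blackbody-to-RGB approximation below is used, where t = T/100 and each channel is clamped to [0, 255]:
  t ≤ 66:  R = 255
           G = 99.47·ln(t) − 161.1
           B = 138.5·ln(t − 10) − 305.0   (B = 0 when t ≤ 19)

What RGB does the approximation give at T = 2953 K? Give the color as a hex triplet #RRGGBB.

t = 2953/100 = 29.53; the t ≤ 66 branch applies.
R = 255 by definition for t ≤ 66.
G = 99.47·ln 29.53 − 161.1 = 99.47·3.3854 − 161.1 = 175.646.
B = 138.5·ln(29.53 − 10) − 305.0 = 138.5·ln 19.53 − 305.0 = 138.5·2.9720 − 305.0 = 106.615.
Rounded: (255, 176, 107).
In hex: #FFB06B.

#FFB06B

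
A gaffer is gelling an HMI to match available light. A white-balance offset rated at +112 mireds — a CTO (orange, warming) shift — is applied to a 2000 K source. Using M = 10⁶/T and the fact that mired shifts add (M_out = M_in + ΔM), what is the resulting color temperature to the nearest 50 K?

1650 K

M_in = 10⁶/2000 = 500.00 mireds.
M_out = 500.00 + (+112) = 612.00 mireds.
T_out = 10⁶/612.00 = 1634.0 K → 1650 K.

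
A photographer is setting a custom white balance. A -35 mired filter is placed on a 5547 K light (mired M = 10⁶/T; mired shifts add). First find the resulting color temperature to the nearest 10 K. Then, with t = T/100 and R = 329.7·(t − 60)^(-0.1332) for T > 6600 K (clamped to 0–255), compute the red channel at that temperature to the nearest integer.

M_in = 10⁶/5547 = 180.28; M_out = 180.28 + (-35) = 145.28.
T_out = 10⁶/145.28 = 6883.4 K → 6880 K; t = 68.8.
R = 329.7·(68.8 − 60)^(-0.1332) = 329.7·8.8^(-0.1332) = 329.7·0.74851 = 246.782.
Rounded: 247.

247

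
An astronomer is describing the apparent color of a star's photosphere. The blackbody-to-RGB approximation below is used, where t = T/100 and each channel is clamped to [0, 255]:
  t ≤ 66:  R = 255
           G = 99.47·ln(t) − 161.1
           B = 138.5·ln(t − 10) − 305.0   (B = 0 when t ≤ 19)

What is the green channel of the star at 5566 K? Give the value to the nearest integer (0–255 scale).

t = 5566/100 = 55.66; the t ≤ 66 branch applies.
G = 99.47·ln 55.66 − 161.1 = 99.47·4.0193 − 161.1 = 238.696.
Rounded: 239.

239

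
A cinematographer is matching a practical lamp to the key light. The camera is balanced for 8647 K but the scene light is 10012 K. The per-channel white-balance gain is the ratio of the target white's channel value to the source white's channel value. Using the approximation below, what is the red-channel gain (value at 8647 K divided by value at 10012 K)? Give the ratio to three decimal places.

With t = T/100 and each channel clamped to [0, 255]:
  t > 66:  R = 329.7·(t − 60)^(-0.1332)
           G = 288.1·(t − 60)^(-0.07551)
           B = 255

At 10012 K (t = 100.12):
  R = 329.7·(100.12 − 60)^(-0.1332) = 329.7·40.12^(-0.1332) = 329.7·0.61155 = 201.628.
At 8647 K (t = 86.47):
  R = 329.7·(86.47 − 60)^(-0.1332) = 329.7·26.47^(-0.1332) = 329.7·0.64638 = 213.112.
Gain = 213.112 / 201.628 = 1.0570 → 1.057.

1.057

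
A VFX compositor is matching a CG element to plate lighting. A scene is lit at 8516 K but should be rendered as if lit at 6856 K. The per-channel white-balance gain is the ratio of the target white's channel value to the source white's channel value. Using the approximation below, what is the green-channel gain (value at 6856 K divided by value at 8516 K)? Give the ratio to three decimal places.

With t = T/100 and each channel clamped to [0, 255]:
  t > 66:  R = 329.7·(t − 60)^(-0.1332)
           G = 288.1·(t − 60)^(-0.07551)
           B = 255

1.085

At 8516 K (t = 85.16):
  G = 288.1·(85.16 − 60)^(-0.07551) = 288.1·25.16^(-0.07551) = 288.1·0.78385 = 225.827.
At 6856 K (t = 68.56):
  G = 288.1·(68.56 − 60)^(-0.07551) = 288.1·8.56^(-0.07551) = 288.1·0.85033 = 244.981.
Gain = 244.981 / 225.827 = 1.0848 → 1.085.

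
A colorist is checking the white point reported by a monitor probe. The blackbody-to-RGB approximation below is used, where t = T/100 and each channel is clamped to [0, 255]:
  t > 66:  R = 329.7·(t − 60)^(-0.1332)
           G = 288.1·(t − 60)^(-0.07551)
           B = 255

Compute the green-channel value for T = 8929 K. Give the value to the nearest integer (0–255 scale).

t = 8929/100 = 89.29; the t > 66 branch applies.
G = 288.1·(89.29 − 60)^(-0.07551) = 288.1·29.29^(-0.07551) = 288.1·0.77490 = 223.250.
Rounded: 223.

223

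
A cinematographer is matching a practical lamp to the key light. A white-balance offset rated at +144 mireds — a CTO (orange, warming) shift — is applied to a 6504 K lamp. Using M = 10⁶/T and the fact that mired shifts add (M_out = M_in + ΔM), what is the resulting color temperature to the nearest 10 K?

3360 K

M_in = 10⁶/6504 = 153.75 mireds.
M_out = 153.75 + (+144) = 297.75 mireds.
T_out = 10⁶/297.75 = 3358.5 K → 3360 K.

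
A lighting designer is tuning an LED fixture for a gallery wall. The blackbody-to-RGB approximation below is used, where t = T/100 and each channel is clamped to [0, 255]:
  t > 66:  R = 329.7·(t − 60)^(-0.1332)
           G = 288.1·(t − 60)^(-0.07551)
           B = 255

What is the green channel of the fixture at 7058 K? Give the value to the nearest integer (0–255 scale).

t = 7058/100 = 70.58; the t > 66 branch applies.
G = 288.1·(70.58 − 60)^(-0.07551) = 288.1·10.58^(-0.07551) = 288.1·0.83684 = 241.093.
Rounded: 241.

241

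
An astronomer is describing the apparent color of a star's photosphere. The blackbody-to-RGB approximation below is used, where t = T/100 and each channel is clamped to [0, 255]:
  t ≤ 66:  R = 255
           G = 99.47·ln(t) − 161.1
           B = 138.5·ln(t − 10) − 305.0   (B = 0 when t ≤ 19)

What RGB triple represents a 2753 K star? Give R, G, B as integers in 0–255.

t = 2753/100 = 27.53; the t ≤ 66 branch applies.
R = 255 by definition for t ≤ 66.
G = 99.47·ln 27.53 − 161.1 = 99.47·3.3153 − 161.1 = 168.671.
B = 138.5·ln(27.53 − 10) − 305.0 = 138.5·ln 17.53 − 305.0 = 138.5·2.8639 − 305.0 = 91.652.
Rounded: (255, 169, 92).

R=255, G=169, B=92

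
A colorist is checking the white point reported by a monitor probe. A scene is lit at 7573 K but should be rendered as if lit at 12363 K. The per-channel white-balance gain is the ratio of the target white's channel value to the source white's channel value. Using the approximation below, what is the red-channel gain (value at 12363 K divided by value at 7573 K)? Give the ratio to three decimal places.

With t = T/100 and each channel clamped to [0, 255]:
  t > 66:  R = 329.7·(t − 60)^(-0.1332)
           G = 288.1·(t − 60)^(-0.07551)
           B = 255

At 7573 K (t = 75.73):
  R = 329.7·(75.73 − 60)^(-0.1332) = 329.7·15.73^(-0.1332) = 329.7·0.69278 = 228.410.
At 12363 K (t = 123.63):
  R = 329.7·(123.63 − 60)^(-0.1332) = 329.7·63.63^(-0.1332) = 329.7·0.57511 = 189.614.
Gain = 189.614 / 228.410 = 0.8301 → 0.830.

0.830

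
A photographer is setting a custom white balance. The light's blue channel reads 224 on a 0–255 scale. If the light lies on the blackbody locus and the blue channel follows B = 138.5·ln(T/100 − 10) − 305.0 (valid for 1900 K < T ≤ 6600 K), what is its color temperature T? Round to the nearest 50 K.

ln(t − 10) = (224 + 305.0) / 138.5 = 3.8195.
t − 10 = e^3.8195 = 45.581, so t = 55.581.
T = 100·t = 5558 K → 5550 K to the nearest 50 K.

5550 K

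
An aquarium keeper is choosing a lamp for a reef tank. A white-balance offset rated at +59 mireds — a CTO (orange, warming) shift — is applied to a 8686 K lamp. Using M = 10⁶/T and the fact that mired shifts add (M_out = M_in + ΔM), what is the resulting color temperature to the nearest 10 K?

5740 K

M_in = 10⁶/8686 = 115.13 mireds.
M_out = 115.13 + (+59) = 174.13 mireds.
T_out = 10⁶/174.13 = 5742.9 K → 5740 K.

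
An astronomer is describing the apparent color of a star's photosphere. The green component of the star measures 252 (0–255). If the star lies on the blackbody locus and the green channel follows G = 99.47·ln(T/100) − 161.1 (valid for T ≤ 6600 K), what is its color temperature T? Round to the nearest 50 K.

6350 K

ln t = (252 + 161.1) / 99.47 = 4.1530.
t = e^4.1530 = 63.625.
T = 100·t = 6363 K → 6350 K to the nearest 50 K.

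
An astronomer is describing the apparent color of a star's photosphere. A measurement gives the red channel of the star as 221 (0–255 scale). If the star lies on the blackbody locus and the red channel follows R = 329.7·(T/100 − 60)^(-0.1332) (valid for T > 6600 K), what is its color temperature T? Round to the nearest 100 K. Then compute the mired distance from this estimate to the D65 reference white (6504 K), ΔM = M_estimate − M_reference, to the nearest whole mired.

(t − 60)^(-0.1332) = 221/329.7 = 0.67031.
t − 60 = 0.67031^(1/-0.1332) = 0.67031^(-7.508) = 20.149, so t = 80.149.
T = 100·t = 8015 K → 8000 K to the nearest 100 K.
M_estimate = 10⁶/8000 = 125.00; M_reference = 10⁶/6504 = 153.75.
ΔM = 125.00 − 153.75 = -28.75 → -29 mireds.

-29 mireds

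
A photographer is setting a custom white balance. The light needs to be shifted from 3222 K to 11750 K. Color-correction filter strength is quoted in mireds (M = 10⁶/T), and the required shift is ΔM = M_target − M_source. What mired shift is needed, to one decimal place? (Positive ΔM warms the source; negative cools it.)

M_source = 10⁶/3222 = 310.366; M_target = 10⁶/11750 = 85.106.
ΔM = 85.106 − 310.366 = -225.260 → -225.3 mireds, a cooling shift.

-225.3 mireds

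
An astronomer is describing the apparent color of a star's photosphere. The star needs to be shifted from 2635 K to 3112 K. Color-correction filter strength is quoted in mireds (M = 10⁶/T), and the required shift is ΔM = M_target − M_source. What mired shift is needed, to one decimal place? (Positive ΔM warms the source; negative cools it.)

-58.2 mireds

M_source = 10⁶/2635 = 379.507; M_target = 10⁶/3112 = 321.337.
ΔM = 321.337 − 379.507 = -58.170 → -58.2 mireds, a cooling shift.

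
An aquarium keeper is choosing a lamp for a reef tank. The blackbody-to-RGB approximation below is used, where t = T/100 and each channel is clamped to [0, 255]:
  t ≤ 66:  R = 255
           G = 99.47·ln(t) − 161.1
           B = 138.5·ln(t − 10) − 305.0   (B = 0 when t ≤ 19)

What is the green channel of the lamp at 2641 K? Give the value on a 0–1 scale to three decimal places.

0.645

t = 2641/100 = 26.41; the t ≤ 66 branch applies.
G = 99.47·ln 26.41 − 161.1 = 99.47·3.2737 − 161.1 = 164.539.
On a 0–1 scale: 164.539/255 = 0.6453 → 0.645.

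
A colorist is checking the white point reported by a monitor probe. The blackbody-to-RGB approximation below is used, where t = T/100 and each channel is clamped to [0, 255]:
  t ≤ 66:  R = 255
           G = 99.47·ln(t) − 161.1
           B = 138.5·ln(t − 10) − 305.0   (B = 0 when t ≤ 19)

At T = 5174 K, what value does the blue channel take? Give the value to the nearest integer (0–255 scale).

t = 5174/100 = 51.74; the t ≤ 66 branch applies.
B = 138.5·ln(51.74 − 10) − 305.0 = 138.5·ln 41.74 − 305.0 = 138.5·3.7315 − 305.0 = 211.807.
Rounded: 212.

212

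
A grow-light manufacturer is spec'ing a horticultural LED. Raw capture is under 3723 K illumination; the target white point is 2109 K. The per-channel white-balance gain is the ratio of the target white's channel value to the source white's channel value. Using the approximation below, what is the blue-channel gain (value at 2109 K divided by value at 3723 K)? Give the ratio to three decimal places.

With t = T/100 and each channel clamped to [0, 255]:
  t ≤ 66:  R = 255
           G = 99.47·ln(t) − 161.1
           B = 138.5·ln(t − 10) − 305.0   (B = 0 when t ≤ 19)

0.185

At 3723 K (t = 37.23):
  B = 138.5·ln(37.23 − 10) − 305.0 = 138.5·ln 27.23 − 305.0 = 138.5·3.3043 − 305.0 = 152.648.
At 2109 K (t = 21.09):
  B = 138.5·ln(21.09 − 10) − 305.0 = 138.5·ln 11.09 − 305.0 = 138.5·2.4060 − 305.0 = 28.237.
Gain = 28.237 / 152.648 = 0.1850 → 0.185.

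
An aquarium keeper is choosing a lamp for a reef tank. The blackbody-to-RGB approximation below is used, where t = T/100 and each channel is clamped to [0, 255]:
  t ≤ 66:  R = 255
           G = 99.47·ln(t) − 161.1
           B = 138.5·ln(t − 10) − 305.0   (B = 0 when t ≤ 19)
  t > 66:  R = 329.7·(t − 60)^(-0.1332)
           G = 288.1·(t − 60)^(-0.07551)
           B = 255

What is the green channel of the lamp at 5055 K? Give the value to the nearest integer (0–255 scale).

229

t = 5055/100 = 50.55; the t ≤ 66 branch applies.
G = 99.47·ln 50.55 − 161.1 = 99.47·3.9230 − 161.1 = 229.117.
Rounded: 229.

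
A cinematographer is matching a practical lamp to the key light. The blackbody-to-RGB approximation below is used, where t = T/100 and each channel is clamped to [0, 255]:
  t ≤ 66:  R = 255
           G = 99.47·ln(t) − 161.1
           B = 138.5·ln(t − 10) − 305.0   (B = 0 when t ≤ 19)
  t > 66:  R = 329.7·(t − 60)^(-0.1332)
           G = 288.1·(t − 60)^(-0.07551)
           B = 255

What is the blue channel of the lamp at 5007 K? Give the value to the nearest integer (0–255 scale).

206

t = 5007/100 = 50.07; the t ≤ 66 branch applies.
B = 138.5·ln(50.07 − 10) − 305.0 = 138.5·ln 40.07 − 305.0 = 138.5·3.6906 − 305.0 = 206.152.
Rounded: 206.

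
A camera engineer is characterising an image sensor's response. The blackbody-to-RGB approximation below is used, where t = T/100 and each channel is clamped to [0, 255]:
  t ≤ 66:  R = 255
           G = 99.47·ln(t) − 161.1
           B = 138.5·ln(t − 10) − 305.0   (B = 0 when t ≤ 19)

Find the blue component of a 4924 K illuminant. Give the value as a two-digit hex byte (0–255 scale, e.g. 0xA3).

t = 4924/100 = 49.24; the t ≤ 66 branch applies.
B = 138.5·ln(49.24 − 10) − 305.0 = 138.5·ln 39.24 − 305.0 = 138.5·3.6697 − 305.0 = 203.253.
Rounded: 203; in hex, 0xCB.

0xCB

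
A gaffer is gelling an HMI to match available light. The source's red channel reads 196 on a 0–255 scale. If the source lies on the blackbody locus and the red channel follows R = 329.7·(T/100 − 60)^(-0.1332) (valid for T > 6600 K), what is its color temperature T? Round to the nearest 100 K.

(t − 60)^(-0.1332) = 196/329.7 = 0.59448.
t − 60 = 0.59448^(1/-0.1332) = 0.59448^(-7.508) = 49.621, so t = 109.621.
T = 100·t = 10962 K → 11000 K to the nearest 100 K.

11000 K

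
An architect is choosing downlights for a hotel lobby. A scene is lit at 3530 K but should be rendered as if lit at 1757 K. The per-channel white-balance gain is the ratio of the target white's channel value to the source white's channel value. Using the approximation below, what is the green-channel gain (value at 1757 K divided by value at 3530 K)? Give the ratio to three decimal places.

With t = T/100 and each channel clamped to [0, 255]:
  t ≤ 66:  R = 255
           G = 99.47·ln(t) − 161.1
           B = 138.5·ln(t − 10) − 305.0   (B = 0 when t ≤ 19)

0.641

At 3530 K (t = 35.3):
  G = 99.47·ln 35.3 − 161.1 = 99.47·3.5639 − 161.1 = 193.399.
At 1757 K (t = 17.57):
  G = 99.47·ln 17.57 − 161.1 = 99.47·2.8662 − 161.1 = 124.000.
Gain = 124.000 / 193.399 = 0.6412 → 0.641.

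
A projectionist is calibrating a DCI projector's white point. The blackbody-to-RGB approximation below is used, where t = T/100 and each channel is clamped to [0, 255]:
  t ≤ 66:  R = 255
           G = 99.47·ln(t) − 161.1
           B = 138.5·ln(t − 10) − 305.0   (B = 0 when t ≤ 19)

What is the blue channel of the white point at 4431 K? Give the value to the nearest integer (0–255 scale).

t = 4431/100 = 44.31; the t ≤ 66 branch applies.
B = 138.5·ln(44.31 − 10) − 305.0 = 138.5·ln 34.31 − 305.0 = 138.5·3.5354 − 305.0 = 184.658.
Rounded: 185.

185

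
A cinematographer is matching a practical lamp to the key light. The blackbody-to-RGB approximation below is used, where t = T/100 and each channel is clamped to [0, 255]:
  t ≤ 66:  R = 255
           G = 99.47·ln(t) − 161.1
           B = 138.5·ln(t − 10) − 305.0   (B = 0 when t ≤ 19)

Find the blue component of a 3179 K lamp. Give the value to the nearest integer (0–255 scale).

122

t = 3179/100 = 31.79; the t ≤ 66 branch applies.
B = 138.5·ln(31.79 − 10) − 305.0 = 138.5·ln 21.79 − 305.0 = 138.5·3.0815 − 305.0 = 121.781.
Rounded: 122.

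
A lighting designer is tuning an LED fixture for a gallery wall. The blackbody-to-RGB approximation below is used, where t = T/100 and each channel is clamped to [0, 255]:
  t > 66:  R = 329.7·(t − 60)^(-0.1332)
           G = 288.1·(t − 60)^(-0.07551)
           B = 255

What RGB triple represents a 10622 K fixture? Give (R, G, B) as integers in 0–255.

(198, 216, 255)

t = 10622/100 = 106.22; the t > 66 branch applies.
R = 329.7·(106.22 − 60)^(-0.1332) = 329.7·46.22^(-0.1332) = 329.7·0.60013 = 197.863.
G = 288.1·(106.22 − 60)^(-0.07551) = 288.1·46.22^(-0.07551) = 288.1·0.74867 = 215.691.
B = 255 by definition for t > 66.
Rounded: (198, 216, 255).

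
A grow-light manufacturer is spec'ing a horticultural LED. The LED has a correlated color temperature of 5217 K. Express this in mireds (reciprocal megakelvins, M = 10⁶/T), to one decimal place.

M = 10⁶ / 5217 = 191.681 → 191.7 mireds.

191.7 mireds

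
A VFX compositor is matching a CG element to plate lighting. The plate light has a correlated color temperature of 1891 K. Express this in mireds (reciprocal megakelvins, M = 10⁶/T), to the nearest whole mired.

M = 10⁶ / 1891 = 528.821 → 529 mireds.

529 mireds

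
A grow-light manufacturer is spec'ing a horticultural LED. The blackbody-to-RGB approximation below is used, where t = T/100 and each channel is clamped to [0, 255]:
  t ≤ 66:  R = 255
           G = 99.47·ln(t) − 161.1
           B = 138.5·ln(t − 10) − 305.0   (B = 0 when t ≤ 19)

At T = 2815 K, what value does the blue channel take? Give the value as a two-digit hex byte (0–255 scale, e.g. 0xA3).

t = 2815/100 = 28.15; the t ≤ 66 branch applies.
B = 138.5·ln(28.15 − 10) − 305.0 = 138.5·ln 18.15 − 305.0 = 138.5·2.8987 − 305.0 = 96.466.
Rounded: 96; in hex, 0x60.

0x60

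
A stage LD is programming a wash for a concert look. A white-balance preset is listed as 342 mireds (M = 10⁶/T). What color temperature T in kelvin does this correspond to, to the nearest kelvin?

2924 K

T = 10⁶ / 342 = 2923.98 K → 2924 K.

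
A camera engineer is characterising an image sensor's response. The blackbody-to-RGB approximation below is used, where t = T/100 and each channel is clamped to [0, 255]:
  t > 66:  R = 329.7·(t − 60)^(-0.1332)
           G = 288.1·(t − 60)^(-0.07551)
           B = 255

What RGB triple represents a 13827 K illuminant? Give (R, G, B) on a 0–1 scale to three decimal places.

(0.723, 0.813, 1.000)

t = 13827/100 = 138.27; the t > 66 branch applies.
R = 329.7·(138.27 − 60)^(-0.1332) = 329.7·78.27^(-0.1332) = 329.7·0.55947 = 184.456.
G = 288.1·(138.27 − 60)^(-0.07551) = 288.1·78.27^(-0.07551) = 288.1·0.71947 = 207.280.
B = 255 by definition for t > 66.
Dividing each by 255: (0.7234, 0.8129, 1.0000) → (0.723, 0.813, 1.000).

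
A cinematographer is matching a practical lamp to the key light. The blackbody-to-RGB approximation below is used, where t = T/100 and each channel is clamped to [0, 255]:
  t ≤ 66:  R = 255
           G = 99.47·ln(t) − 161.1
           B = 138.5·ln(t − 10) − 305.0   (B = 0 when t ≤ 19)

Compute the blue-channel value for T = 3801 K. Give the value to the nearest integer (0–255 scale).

157

t = 3801/100 = 38.01; the t ≤ 66 branch applies.
B = 138.5·ln(38.01 − 10) − 305.0 = 138.5·ln 28.01 − 305.0 = 138.5·3.3326 − 305.0 = 156.560.
Rounded: 157.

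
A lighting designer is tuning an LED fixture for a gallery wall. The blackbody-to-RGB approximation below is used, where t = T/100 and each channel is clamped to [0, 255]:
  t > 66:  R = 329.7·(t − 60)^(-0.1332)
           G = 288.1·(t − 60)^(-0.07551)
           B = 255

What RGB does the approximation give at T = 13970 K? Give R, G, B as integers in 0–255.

t = 13970/100 = 139.7; the t > 66 branch applies.
R = 329.7·(139.7 − 60)^(-0.1332) = 329.7·79.7^(-0.1332) = 329.7·0.55812 = 184.011.
G = 288.1·(139.7 − 60)^(-0.07551) = 288.1·79.7^(-0.07551) = 288.1·0.71849 = 206.997.
B = 255 by definition for t > 66.
Rounded: (184, 207, 255).

R=184, G=207, B=255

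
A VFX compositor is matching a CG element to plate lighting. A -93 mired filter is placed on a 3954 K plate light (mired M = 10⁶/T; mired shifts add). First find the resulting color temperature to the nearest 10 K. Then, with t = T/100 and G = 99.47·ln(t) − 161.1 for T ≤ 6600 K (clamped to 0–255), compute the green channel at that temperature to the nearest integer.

M_in = 10⁶/3954 = 252.91; M_out = 252.91 + (-93) = 159.91.
T_out = 10⁶/159.91 = 6253.6 K → 6250 K; t = 62.5.
G = 99.47·ln 62.5 − 161.1 = 99.47·4.1352 − 161.1 = 250.225.
Rounded: 250.

250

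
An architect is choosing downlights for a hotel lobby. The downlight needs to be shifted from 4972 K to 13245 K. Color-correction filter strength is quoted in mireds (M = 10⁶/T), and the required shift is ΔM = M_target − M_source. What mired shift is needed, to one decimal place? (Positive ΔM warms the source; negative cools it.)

-125.6 mireds

M_source = 10⁶/4972 = 201.126; M_target = 10⁶/13245 = 75.500.
ΔM = 75.500 − 201.126 = -125.626 → -125.6 mireds, a cooling shift.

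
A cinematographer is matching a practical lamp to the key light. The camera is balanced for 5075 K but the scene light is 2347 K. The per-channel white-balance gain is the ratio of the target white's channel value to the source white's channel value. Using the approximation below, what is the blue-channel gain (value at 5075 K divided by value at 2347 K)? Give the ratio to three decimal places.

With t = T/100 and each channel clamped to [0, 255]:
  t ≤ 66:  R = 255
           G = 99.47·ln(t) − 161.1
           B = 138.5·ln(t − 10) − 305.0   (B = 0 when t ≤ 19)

At 2347 K (t = 23.47):
  B = 138.5·ln(23.47 − 10) − 305.0 = 138.5·ln 13.47 − 305.0 = 138.5·2.6005 − 305.0 = 55.164.
At 5075 K (t = 50.75):
  B = 138.5·ln(50.75 − 10) − 305.0 = 138.5·ln 40.75 − 305.0 = 138.5·3.7075 − 305.0 = 208.483.
Gain = 208.483 / 55.164 = 3.7793 → 3.779.

3.779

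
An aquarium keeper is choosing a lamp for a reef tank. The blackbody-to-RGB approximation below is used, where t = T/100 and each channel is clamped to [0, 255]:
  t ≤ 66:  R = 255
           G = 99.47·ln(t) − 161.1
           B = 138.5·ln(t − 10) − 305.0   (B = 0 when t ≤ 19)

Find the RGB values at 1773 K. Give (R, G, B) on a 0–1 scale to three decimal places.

t = 1773/100 = 17.73; the t ≤ 66 branch applies.
R = 255 by definition for t ≤ 66.
G = 99.47·ln 17.73 − 161.1 = 99.47·2.8753 − 161.1 = 124.902.
t = 17.73 ≤ 19, so B = 0.
Dividing each by 255: (1.0000, 0.4898, 0.0000) → (1.000, 0.490, 0.000).

(1.000, 0.490, 0.000)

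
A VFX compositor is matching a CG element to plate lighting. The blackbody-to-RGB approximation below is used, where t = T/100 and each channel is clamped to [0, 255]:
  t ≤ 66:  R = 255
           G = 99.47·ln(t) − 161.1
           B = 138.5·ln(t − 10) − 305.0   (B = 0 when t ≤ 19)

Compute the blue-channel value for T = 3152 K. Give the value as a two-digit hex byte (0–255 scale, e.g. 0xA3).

0x78

t = 3152/100 = 31.52; the t ≤ 66 branch applies.
B = 138.5·ln(31.52 − 10) − 305.0 = 138.5·ln 21.52 − 305.0 = 138.5·3.0690 − 305.0 = 120.054.
Rounded: 120; in hex, 0x78.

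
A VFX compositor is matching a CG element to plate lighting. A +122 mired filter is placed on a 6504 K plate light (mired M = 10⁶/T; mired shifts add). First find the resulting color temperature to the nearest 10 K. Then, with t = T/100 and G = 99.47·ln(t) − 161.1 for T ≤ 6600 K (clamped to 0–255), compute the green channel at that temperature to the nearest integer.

196

M_in = 10⁶/6504 = 153.75; M_out = 153.75 + (+122) = 275.75.
T_out = 10⁶/275.75 = 3626.5 K → 3630 K; t = 36.3.
G = 99.47·ln 36.3 − 161.1 = 99.47·3.5918 − 161.1 = 196.178.
Rounded: 196.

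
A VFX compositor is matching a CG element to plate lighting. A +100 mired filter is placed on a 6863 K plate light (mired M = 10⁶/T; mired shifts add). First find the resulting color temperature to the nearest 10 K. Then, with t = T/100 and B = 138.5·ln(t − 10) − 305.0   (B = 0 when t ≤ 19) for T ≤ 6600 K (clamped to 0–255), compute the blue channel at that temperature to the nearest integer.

M_in = 10⁶/6863 = 145.71; M_out = 145.71 + (+100) = 245.71.
T_out = 10⁶/245.71 = 4069.9 K → 4070 K; t = 40.7.
B = 138.5·ln(40.7 − 10) − 305.0 = 138.5·ln 30.7 − 305.0 = 138.5·3.4243 − 305.0 = 169.260.
Rounded: 169.

169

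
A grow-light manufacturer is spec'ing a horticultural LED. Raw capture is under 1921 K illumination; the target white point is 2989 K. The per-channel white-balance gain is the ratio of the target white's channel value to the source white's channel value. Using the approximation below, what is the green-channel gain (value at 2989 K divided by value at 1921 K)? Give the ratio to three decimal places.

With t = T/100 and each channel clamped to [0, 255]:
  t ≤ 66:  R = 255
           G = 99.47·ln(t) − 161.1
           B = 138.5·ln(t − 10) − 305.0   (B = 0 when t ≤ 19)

1.331

At 1921 K (t = 19.21):
  G = 99.47·ln 19.21 − 161.1 = 99.47·2.9554 − 161.1 = 132.877.
At 2989 K (t = 29.89):
  G = 99.47·ln 29.89 − 161.1 = 99.47·3.3975 − 161.1 = 176.852.
Gain = 176.852 / 132.877 = 1.3309 → 1.331.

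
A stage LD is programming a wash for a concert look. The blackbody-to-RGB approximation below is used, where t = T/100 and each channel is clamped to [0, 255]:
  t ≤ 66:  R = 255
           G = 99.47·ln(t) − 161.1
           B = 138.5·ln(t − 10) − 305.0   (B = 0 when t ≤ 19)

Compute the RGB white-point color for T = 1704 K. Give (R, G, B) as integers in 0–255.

(255, 121, 0)

t = 1704/100 = 17.04; the t ≤ 66 branch applies.
R = 255 by definition for t ≤ 66.
G = 99.47·ln 17.04 − 161.1 = 99.47·2.8356 − 161.1 = 120.954.
t = 17.04 ≤ 19, so B = 0.
Rounded: (255, 121, 0).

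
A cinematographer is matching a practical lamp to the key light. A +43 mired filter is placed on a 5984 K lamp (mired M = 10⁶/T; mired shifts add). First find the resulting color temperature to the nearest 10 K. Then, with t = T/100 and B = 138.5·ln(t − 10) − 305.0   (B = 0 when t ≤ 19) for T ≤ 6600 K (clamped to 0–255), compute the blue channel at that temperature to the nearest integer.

197

M_in = 10⁶/5984 = 167.11; M_out = 167.11 + (+43) = 210.11.
T_out = 10⁶/210.11 = 4759.4 K → 4760 K; t = 47.6.
B = 138.5·ln(47.6 − 10) − 305.0 = 138.5·ln 37.6 − 305.0 = 138.5·3.6270 − 305.0 = 197.340.
Rounded: 197.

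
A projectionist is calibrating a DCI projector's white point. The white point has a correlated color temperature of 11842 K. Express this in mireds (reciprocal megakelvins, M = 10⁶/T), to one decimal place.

M = 10⁶ / 11842 = 84.445 → 84.4 mireds.

84.4 mireds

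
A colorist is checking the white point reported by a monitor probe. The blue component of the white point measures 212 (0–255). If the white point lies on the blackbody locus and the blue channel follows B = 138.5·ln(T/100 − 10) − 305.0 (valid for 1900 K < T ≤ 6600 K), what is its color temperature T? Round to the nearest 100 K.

ln(t − 10) = (212 + 305.0) / 138.5 = 3.7329.
t − 10 = e^3.7329 = 41.798, so t = 51.798.
T = 100·t = 5180 K → 5200 K to the nearest 100 K.

5200 K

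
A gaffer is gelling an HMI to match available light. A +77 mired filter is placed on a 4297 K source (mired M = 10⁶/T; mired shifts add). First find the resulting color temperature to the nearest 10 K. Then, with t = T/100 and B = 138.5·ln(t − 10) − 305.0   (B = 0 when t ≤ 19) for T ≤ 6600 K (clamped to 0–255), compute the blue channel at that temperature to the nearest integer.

M_in = 10⁶/4297 = 232.72; M_out = 232.72 + (+77) = 309.72.
T_out = 10⁶/309.72 = 3228.7 K → 3230 K; t = 32.3.
B = 138.5·ln(32.3 − 10) − 305.0 = 138.5·ln 22.3 − 305.0 = 138.5·3.1046 − 305.0 = 124.985.
Rounded: 125.

125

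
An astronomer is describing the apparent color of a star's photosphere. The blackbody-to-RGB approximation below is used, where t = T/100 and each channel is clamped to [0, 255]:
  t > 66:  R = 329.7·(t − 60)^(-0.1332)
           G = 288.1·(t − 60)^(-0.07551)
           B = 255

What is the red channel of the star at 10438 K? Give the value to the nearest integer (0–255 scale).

199

t = 10438/100 = 104.38; the t > 66 branch applies.
R = 329.7·(104.38 − 60)^(-0.1332) = 329.7·44.38^(-0.1332) = 329.7·0.60339 = 198.936.
Rounded: 199.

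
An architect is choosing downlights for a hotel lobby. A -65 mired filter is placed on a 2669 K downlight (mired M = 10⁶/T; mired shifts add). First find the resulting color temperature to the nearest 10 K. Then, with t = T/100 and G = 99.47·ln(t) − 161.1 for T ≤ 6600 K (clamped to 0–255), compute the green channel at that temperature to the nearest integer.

185

M_in = 10⁶/2669 = 374.67; M_out = 374.67 + (-65) = 309.67.
T_out = 10⁶/309.67 = 3229.2 K → 3230 K; t = 32.3.
G = 99.47·ln 32.3 − 161.1 = 99.47·3.4751 − 161.1 = 184.565.
Rounded: 185.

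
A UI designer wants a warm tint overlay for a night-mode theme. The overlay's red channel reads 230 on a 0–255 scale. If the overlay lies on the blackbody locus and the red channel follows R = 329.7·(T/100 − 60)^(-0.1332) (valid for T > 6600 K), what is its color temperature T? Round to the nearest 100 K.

(t − 60)^(-0.1332) = 230/329.7 = 0.69760.
t − 60 = 0.69760^(1/-0.1332) = 0.69760^(-7.508) = 14.932, so t = 74.932.
T = 100·t = 7493 K → 7500 K to the nearest 100 K.

7500 K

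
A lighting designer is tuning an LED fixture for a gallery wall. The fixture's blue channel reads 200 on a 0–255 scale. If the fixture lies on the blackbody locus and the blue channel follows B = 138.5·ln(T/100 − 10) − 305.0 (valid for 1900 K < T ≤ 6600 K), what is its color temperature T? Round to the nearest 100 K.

ln(t − 10) = (200 + 305.0) / 138.5 = 3.6462.
t − 10 = e^3.6462 = 38.329, so t = 48.329.
T = 100·t = 4833 K → 4800 K to the nearest 100 K.

4800 K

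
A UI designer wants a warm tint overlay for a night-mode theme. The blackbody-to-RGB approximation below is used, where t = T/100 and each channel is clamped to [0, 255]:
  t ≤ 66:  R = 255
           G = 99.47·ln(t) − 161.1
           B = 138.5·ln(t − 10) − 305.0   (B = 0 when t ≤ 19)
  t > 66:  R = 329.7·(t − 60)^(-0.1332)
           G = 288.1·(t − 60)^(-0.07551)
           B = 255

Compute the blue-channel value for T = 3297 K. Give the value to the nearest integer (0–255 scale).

t = 3297/100 = 32.97; the t ≤ 66 branch applies.
B = 138.5·ln(32.97 − 10) − 305.0 = 138.5·ln 22.97 − 305.0 = 138.5·3.1342 − 305.0 = 129.085.
Rounded: 129.

129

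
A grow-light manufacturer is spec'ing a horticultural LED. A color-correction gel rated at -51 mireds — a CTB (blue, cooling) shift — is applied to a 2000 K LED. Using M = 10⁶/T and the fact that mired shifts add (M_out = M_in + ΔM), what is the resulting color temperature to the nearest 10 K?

M_in = 10⁶/2000 = 500.00 mireds.
M_out = 500.00 + (-51) = 449.00 mireds.
T_out = 10⁶/449.00 = 2227.2 K → 2230 K.

2230 K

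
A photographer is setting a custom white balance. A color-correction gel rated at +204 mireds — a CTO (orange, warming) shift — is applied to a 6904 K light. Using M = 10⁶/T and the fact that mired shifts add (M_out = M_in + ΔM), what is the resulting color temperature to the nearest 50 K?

M_in = 10⁶/6904 = 144.84 mireds.
M_out = 144.84 + (+204) = 348.84 mireds.
T_out = 10⁶/348.84 = 2866.6 K → 2850 K.

2850 K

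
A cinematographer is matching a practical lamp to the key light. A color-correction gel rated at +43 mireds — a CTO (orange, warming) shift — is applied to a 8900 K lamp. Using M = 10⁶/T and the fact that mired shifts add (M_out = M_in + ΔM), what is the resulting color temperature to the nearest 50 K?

M_in = 10⁶/8900 = 112.36 mireds.
M_out = 112.36 + (+43) = 155.36 mireds.
T_out = 10⁶/155.36 = 6436.7 K → 6450 K.

6450 K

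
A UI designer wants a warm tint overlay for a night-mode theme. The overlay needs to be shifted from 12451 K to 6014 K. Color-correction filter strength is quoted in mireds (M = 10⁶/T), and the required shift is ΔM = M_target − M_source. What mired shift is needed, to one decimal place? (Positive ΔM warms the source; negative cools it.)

M_source = 10⁶/12451 = 80.315; M_target = 10⁶/6014 = 166.279.
ΔM = 166.279 − 80.315 = 85.964 → +86.0 mireds, a warming shift.

+86.0 mireds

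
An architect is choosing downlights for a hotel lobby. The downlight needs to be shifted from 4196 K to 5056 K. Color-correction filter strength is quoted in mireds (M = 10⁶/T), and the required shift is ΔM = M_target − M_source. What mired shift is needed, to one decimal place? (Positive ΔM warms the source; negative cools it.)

-40.5 mireds

M_source = 10⁶/4196 = 238.322; M_target = 10⁶/5056 = 197.785.
ΔM = 197.785 − 238.322 = -40.537 → -40.5 mireds, a cooling shift.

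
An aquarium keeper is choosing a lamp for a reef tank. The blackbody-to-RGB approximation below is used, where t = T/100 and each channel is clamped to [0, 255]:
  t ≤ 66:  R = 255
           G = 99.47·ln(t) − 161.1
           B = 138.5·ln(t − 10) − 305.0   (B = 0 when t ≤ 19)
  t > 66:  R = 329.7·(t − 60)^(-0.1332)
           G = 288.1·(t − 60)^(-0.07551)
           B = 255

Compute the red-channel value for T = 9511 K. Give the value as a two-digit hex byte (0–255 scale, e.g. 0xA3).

0xCD

t = 9511/100 = 95.11; the t > 66 branch applies.
R = 329.7·(95.11 − 60)^(-0.1332) = 329.7·35.11^(-0.1332) = 329.7·0.62251 = 205.243.
Rounded: 205; in hex, 0xCD.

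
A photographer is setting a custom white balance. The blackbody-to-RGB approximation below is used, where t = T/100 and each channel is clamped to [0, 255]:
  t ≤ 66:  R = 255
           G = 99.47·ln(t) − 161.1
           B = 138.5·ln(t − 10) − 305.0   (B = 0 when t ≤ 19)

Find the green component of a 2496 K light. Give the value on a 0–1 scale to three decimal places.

0.623

t = 2496/100 = 24.96; the t ≤ 66 branch applies.
G = 99.47·ln 24.96 − 161.1 = 99.47·3.2173 − 161.1 = 158.922.
On a 0–1 scale: 158.922/255 = 0.6232 → 0.623.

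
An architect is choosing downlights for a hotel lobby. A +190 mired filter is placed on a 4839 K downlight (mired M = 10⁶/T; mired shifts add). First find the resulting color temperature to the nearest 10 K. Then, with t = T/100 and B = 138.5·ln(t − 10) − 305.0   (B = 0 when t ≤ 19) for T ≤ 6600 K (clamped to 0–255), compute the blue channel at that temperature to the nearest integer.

72

M_in = 10⁶/4839 = 206.65; M_out = 206.65 + (+190) = 396.65.
T_out = 10⁶/396.65 = 2521.1 K → 2520 K; t = 25.2.
B = 138.5·ln(25.2 − 10) − 305.0 = 138.5·ln 15.2 − 305.0 = 138.5·2.7213 − 305.0 = 71.899.
Rounded: 72.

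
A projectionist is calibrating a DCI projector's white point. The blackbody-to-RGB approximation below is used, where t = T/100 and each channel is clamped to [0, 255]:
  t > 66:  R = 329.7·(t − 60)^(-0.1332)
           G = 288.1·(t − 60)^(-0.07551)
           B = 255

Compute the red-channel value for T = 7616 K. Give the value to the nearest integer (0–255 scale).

t = 7616/100 = 76.16; the t > 66 branch applies.
R = 329.7·(76.16 − 60)^(-0.1332) = 329.7·16.16^(-0.1332) = 329.7·0.69030 = 227.591.
Rounded: 228.

228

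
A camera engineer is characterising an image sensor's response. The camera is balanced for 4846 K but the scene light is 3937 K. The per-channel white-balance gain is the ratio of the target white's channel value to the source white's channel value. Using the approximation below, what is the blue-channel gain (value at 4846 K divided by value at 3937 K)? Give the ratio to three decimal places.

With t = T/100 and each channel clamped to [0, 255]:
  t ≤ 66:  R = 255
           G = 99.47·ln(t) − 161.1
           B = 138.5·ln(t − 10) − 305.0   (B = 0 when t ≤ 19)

1.229

At 3937 K (t = 39.37):
  B = 138.5·ln(39.37 − 10) − 305.0 = 138.5·ln 29.37 − 305.0 = 138.5·3.3800 − 305.0 = 163.126.
At 4846 K (t = 48.46):
  B = 138.5·ln(48.46 − 10) − 305.0 = 138.5·ln 38.46 − 305.0 = 138.5·3.6496 − 305.0 = 200.472.
Gain = 200.472 / 163.126 = 1.2289 → 1.229.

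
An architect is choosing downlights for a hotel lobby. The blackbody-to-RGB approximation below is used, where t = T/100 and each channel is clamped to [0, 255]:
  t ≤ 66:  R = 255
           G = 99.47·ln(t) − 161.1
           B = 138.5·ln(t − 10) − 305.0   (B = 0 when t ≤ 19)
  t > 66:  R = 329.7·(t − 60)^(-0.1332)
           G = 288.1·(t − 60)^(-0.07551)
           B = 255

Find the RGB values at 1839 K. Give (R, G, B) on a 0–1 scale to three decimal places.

(1.000, 0.504, 0.000)

t = 1839/100 = 18.39; the t ≤ 66 branch applies.
R = 255 by definition for t ≤ 66.
G = 99.47·ln 18.39 − 161.1 = 99.47·2.9118 − 161.1 = 128.537.
t = 18.39 ≤ 19, so B = 0.
Dividing each by 255: (1.0000, 0.5041, 0.0000) → (1.000, 0.504, 0.000).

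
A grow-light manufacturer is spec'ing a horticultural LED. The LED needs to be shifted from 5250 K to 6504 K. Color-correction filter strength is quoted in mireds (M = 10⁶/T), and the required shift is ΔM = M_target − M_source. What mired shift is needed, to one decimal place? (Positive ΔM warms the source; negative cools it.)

-36.7 mireds

M_source = 10⁶/5250 = 190.476; M_target = 10⁶/6504 = 153.752.
ΔM = 153.752 − 190.476 = -36.725 → -36.7 mireds, a cooling shift.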